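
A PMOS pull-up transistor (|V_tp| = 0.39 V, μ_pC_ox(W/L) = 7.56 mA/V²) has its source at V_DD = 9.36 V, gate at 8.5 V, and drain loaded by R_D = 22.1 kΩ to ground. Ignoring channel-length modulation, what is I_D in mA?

I_D = 0.417 mA

V_SG = V_DD − V_G = 9.36 − 8.5 = 0.86 V, so V_ov = 0.86 − 0.39 = 0.47 V.
Assume saturation: I_D = ½ k_p V_ov² = 0.5 × 7.56 × 0.47² = 0.835 mA, giving V_SD = V_DD − I_D R_D = 9.36 − 0.835 × 22.1 = -9.09 V.
But -9.09 V < V_ov = 0.47 V, so the device is actually in triode.
In triode I_D = k_p[V_ov V_SD − ½ V_SD²] and I_D = (V_DD − V_SD)/R_D. Equating: 83.5 V_SD² − 79.53 V_SD + 9.36 = 0, giving V_SD = 0.138 V (the root below V_ov).
I_D = (9.36 − 0.138) / 22.1 = 0.417 mA.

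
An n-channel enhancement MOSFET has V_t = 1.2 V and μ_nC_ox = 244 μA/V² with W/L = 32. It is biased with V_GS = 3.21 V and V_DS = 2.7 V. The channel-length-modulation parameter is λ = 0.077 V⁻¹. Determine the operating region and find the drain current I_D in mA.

Saturation; I_D = 19.1 mA

k_n = μ_nC_ox · (W/L) = 7.808 mA/V².
V_ov = V_GS − V_t = 3.21 − 1.2 = 2.01 V.
Since V_DS = 2.7 V ≥ V_ov = 2.01 V, the device is in saturation.
I_D = ½ k_n V_ov² (1 + λ V_DS) = 0.5 × 7.808 × 2.01² × (1 + 0.077 × 2.7) = 19.1 mA.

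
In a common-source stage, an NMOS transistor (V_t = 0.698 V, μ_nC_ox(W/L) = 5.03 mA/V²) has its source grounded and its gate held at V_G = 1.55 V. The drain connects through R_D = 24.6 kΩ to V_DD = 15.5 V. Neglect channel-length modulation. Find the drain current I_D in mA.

V_GS = V_G = 1.55 V, so V_ov = 1.55 − 0.698 = 0.852 V.
Assume saturation: I_D = ½ k_n V_ov² = 0.5 × 5.03 × 0.852² = 1.83 mA, giving V_DS = V_DD − I_D R_D = 15.5 − 1.83 × 24.6 = -29.4 V.
But -29.4 V < V_ov = 0.852 V, so the device is actually in triode.
In triode I_D = k_n[V_ov V_DS − ½ V_DS²] and I_D = (V_DD − V_DS)/R_D. Equating: 61.9 V_DS² − 106.4 V_DS + 15.5 = 0, giving V_DS = 0.161 V (the root below V_ov).
I_D = (15.5 − 0.161) / 24.6 = 0.624 mA.

I_D = 0.624 mA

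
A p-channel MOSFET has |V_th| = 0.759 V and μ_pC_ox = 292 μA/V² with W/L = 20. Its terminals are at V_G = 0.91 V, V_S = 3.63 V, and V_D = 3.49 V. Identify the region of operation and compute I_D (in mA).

Triode; I_D = 1.55 mA

V_SG = V_S − V_G = 3.63 − 0.91 = 2.72 V; V_SD = V_S − V_D = 3.63 − 3.49 = 0.14 V.
k_p = μ_pC_ox · (W/L) = 5.84 mA/V².
V_ov = V_SG − |V_th| = 2.72 − 0.759 = 1.96 V.
Since V_SD = 0.14 V < V_ov = 1.96 V, the device is in the triode region.
I_D = k_p [V_ov · V_SD − ½ V_SD²] = 5.84 × [1.96 × 0.14 − 0.5 × 0.14²] = 1.55 mA.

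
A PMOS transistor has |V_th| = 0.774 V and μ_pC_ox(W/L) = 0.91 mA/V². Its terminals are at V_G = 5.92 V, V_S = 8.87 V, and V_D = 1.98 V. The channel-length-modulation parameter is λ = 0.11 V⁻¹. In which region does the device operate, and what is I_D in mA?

V_SG = V_S − V_G = 8.87 − 5.92 = 2.95 V; V_SD = V_S − V_D = 8.87 − 1.98 = 6.89 V.
V_ov = V_SG − |V_th| = 2.95 − 0.774 = 2.18 V.
Since V_SD = 6.89 V ≥ V_ov = 2.18 V, the device is in saturation.
I_D = ½ k_p V_ov² (1 + λ V_SD) = 0.5 × 0.91 × 2.18² × (1 + 0.11 × 6.89) = 3.79 mA.

Saturation; I_D = 3.79 mA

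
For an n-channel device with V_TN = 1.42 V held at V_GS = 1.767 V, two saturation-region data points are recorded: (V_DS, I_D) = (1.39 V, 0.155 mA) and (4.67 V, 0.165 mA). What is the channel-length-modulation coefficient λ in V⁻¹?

With V_GS fixed, I_D ∝ (1 + λ V_DS) in saturation, so I_D2/I_D1 = (1 + λ V_DS2)/(1 + λ V_DS1).
0.165/0.155 = 1.065 = (1 + 4.67 λ)/(1 + 1.39 λ).
Solving: λ (I_D1 V_DS2 − I_D2 V_DS1) = I_D2 − I_D1, so λ = (0.165 − 0.155) / (0.155 × 4.67 − 0.165 × 1.39) = 0.01 / 0.494 = 0.0202 V⁻¹.

λ = 0.0202 V⁻¹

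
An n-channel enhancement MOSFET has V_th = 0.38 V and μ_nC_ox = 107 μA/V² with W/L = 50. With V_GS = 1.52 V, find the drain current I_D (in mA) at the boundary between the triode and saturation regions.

I_D = 3.48 mA

At the boundary V_DS = V_ov = V_GS − V_th = 1.52 − 0.38 = 1.14 V.
k_n = μ_nC_ox · (W/L) = 5.35 mA/V².
I_D = ½ k_n V_ov² = 0.5 × 5.35 × 1.14² = 3.48 mA.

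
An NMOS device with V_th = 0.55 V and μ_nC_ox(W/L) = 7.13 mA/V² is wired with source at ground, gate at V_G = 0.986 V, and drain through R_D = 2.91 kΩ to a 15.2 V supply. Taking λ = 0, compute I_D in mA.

V_GS = V_G = 0.986 V, so V_ov = 0.986 − 0.55 = 0.436 V.
Assume saturation: I_D = ½ k_n V_ov² = 0.5 × 7.13 × 0.436² = 0.678 mA, giving V_DS = V_DD − I_D R_D = 15.2 − 0.678 × 2.91 = 13.2 V.
V_DS = 13.2 V ≥ V_ov = 0.436 V, confirming saturation.

I_D = 0.678 mA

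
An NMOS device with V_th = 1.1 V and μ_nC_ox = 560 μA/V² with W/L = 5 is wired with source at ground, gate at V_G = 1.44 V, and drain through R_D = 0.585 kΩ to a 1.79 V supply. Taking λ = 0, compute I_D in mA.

I_D = 0.162 mA

V_GS = V_G = 1.44 V, so V_ov = 1.44 − 1.1 = 0.34 V.
k_n = μ_nC_ox · (W/L) = 2.8 mA/V².
Assume saturation: I_D = ½ k_n V_ov² = 0.5 × 2.8 × 0.34² = 0.162 mA, giving V_DS = V_DD − I_D R_D = 1.79 − 0.162 × 0.585 = 1.7 V.
V_DS = 1.7 V ≥ V_ov = 0.34 V, confirming saturation.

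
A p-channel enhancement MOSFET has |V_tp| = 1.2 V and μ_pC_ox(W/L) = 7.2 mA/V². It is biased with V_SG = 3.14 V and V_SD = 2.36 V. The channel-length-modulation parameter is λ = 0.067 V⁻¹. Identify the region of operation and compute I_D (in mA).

Saturation; I_D = 15.7 mA

V_ov = V_SG − |V_tp| = 3.14 − 1.2 = 1.94 V.
Since V_SD = 2.36 V ≥ V_ov = 1.94 V, the device is in saturation.
I_D = ½ k_p V_ov² (1 + λ V_SD) = 0.5 × 7.2 × 1.94² × (1 + 0.067 × 2.36) = 15.7 mA.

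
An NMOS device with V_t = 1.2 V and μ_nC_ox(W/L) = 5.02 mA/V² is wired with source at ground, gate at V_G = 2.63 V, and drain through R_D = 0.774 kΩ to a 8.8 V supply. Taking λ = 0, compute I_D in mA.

V_GS = V_G = 2.63 V, so V_ov = 2.63 − 1.2 = 1.43 V.
Assume saturation: I_D = ½ k_n V_ov² = 0.5 × 5.02 × 1.43² = 5.13 mA, giving V_DS = V_DD − I_D R_D = 8.8 − 5.13 × 0.774 = 4.83 V.
V_DS = 4.83 V ≥ V_ov = 1.43 V, confirming saturation.

I_D = 5.13 mA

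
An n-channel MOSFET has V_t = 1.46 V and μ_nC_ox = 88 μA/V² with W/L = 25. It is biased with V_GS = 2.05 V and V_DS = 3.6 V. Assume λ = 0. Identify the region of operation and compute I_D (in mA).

k_n = μ_nC_ox · (W/L) = 2.2 mA/V².
V_ov = V_GS − V_t = 2.05 − 1.46 = 0.59 V.
Since V_DS = 3.6 V ≥ V_ov = 0.59 V, the device is in saturation.
I_D = ½ k_n V_ov² = 0.5 × 2.2 × 0.59² = 0.383 mA.

Saturation; I_D = 0.383 mA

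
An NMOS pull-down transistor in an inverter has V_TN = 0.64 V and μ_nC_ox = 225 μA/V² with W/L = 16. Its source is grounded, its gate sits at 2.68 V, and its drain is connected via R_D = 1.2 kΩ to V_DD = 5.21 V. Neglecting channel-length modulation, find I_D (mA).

I_D = 3.83 mA

V_GS = V_G = 2.68 V, so V_ov = 2.68 − 0.64 = 2.04 V.
k_n = μ_nC_ox · (W/L) = 3.6 mA/V².
Assume saturation: I_D = ½ k_n V_ov² = 0.5 × 3.6 × 2.04² = 7.49 mA, giving V_DS = V_DD − I_D R_D = 5.21 − 7.49 × 1.2 = -3.78 V.
But -3.78 V < V_ov = 2.04 V, so the device is actually in triode.
In triode I_D = k_n[V_ov V_DS − ½ V_DS²] and I_D = (V_DD − V_DS)/R_D. Equating: 2.16 V_DS² − 9.813 V_DS + 5.21 = 0, giving V_DS = 0.614 V (the root below V_ov).
I_D = (5.21 − 0.614) / 1.2 = 3.83 mA.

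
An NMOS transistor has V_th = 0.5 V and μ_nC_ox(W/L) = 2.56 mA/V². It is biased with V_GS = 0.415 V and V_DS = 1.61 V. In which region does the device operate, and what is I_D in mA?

Cutoff; I_D = 0 mA

V_GS = 0.415 V < V_th = 0.5 V, so the transistor is in cutoff.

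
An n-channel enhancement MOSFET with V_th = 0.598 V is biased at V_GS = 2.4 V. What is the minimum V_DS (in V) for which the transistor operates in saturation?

The boundary between triode and saturation is V_DS = V_GS − V_th = V_ov.
V_ov = 2.4 − 0.598 = 1.8 V.

V_DS,sat = 1.80 V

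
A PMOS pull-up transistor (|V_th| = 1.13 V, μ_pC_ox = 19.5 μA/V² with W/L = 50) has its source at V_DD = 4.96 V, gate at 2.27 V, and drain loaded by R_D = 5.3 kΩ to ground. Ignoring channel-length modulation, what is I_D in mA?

I_D = 0.808 mA

V_SG = V_DD − V_G = 4.96 − 2.27 = 2.69 V, so V_ov = 2.69 − 1.13 = 1.56 V.
k_p = μ_pC_ox · (W/L) = 0.975 mA/V².
Assume saturation: I_D = ½ k_p V_ov² = 0.5 × 0.975 × 1.56² = 1.19 mA, giving V_SD = V_DD − I_D R_D = 4.96 − 1.19 × 5.3 = -1.33 V.
But -1.33 V < V_ov = 1.56 V, so the device is actually in triode.
In triode I_D = k_p[V_ov V_SD − ½ V_SD²] and I_D = (V_DD − V_SD)/R_D. Equating: 2.58 V_SD² − 9.061 V_SD + 4.96 = 0, giving V_SD = 0.679 V (the root below V_ov).
I_D = (4.96 − 0.679) / 5.3 = 0.808 mA.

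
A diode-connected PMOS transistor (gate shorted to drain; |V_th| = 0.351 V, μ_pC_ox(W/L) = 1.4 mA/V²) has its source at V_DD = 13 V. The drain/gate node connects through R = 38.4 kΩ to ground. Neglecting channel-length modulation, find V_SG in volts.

With gate tied to drain, V_SG = V_SD ≥ V_SG − |V_th|, so the device is in saturation.
KCL at the drain: ½ k_p (V_SG − |V_th|)² = (V_DD − V_SG)/R.
Let x = V_SG − 0.351. Then 26.9 x² + x − 12.65 = 0, giving x = 0.668 V (positive root), so V_SG = 1.02 V.
I_D = (V_DD − V_SG)/R = (13 − 1.02) / 38.4 = 0.312 mA.

V_SG = 1.02 V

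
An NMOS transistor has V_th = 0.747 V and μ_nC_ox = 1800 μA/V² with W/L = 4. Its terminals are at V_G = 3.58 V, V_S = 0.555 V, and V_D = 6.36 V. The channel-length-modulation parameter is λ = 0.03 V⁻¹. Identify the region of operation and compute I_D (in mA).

Saturation; I_D = 21.9 mA

V_GS = V_G − V_S = 3.58 − 0.555 = 3.02 V; V_DS = V_D − V_S = 6.36 − 0.555 = 5.81 V.
k_n = μ_nC_ox · (W/L) = 7.2 mA/V².
V_ov = V_GS − V_th = 3.02 − 0.747 = 2.28 V.
Since V_DS = 5.81 V ≥ V_ov = 2.28 V, the device is in saturation.
I_D = ½ k_n V_ov² (1 + λ V_DS) = 0.5 × 7.2 × 2.28² × (1 + 0.03 × 5.81) = 21.9 mA.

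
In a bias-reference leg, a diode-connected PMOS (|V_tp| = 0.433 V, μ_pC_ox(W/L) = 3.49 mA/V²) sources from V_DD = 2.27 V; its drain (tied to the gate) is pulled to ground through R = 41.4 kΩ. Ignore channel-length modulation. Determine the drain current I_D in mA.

With gate tied to drain, V_SG = V_SD ≥ V_SG − |V_tp|, so the device is in saturation.
KCL at the drain: ½ k_p (V_SG − |V_tp|)² = (V_DD − V_SG)/R.
Let x = V_SG − 0.433. Then 72.2 x² + x − 1.837 = 0, giving x = 0.153 V (positive root), so V_SG = 0.586 V.
I_D = (V_DD − V_SG)/R = (2.27 − 0.586) / 41.4 = 0.0407 mA.

I_D = 0.0407 mA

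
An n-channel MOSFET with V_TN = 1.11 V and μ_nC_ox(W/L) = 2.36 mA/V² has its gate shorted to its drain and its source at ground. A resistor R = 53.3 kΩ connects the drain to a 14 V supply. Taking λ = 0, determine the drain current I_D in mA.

With gate tied to drain, V_GS = V_DS ≥ V_GS − V_TN, so the device is in saturation.
KCL at the drain: ½ k_n (V_GS − V_TN)² = (V_DD − V_GS)/R.
Let x = V_GS − 1.11. Then 62.9 x² + x − 12.89 = 0, giving x = 0.445 V (positive root), so V_GS = 1.55 V.
I_D = (V_DD − V_GS)/R = (14 − 1.55) / 53.3 = 0.233 mA.

I_D = 0.233 mA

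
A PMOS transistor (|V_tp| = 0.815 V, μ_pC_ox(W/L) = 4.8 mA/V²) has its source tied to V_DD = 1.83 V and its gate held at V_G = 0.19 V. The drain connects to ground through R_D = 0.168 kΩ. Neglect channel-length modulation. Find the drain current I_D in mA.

V_SG = V_DD − V_G = 1.83 − 0.19 = 1.64 V, so V_ov = 1.64 − 0.815 = 0.825 V.
Assume saturation: I_D = ½ k_p V_ov² = 0.5 × 4.8 × 0.825² = 1.63 mA, giving V_SD = V_DD − I_D R_D = 1.83 − 1.63 × 0.168 = 1.56 V.
V_SD = 1.56 V ≥ V_ov = 0.825 V, confirming saturation.

I_D = 1.63 mA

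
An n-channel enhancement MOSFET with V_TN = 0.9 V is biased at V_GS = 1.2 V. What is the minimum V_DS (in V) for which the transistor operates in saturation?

V_DS,sat = 0.300 V

The boundary between triode and saturation is V_DS = V_GS − V_TN = V_ov.
V_ov = 1.2 − 0.9 = 0.3 V.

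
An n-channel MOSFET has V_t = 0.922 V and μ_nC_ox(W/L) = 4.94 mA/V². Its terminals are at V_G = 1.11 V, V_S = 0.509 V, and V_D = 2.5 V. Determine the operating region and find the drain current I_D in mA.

V_GS = V_G − V_S = 1.11 − 0.509 = 0.601 V; V_DS = V_D − V_S = 2.5 − 0.509 = 1.99 V.
V_GS = 0.601 V < V_t = 0.922 V, so the transistor is in cutoff.

Cutoff; I_D = 0 mA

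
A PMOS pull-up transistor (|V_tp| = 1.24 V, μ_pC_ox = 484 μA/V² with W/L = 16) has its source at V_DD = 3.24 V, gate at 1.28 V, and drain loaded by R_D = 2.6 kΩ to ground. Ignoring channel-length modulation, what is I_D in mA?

V_SG = V_DD − V_G = 3.24 − 1.28 = 1.96 V, so V_ov = 1.96 − 1.24 = 0.72 V.
k_p = μ_pC_ox · (W/L) = 7.744 mA/V².
Assume saturation: I_D = ½ k_p V_ov² = 0.5 × 7.744 × 0.72² = 2.01 mA, giving V_SD = V_DD − I_D R_D = 3.24 − 2.01 × 2.6 = -1.98 V.
But -1.98 V < V_ov = 0.72 V, so the device is actually in triode.
In triode I_D = k_p[V_ov V_SD − ½ V_SD²] and I_D = (V_DD − V_SD)/R_D. Equating: 10.1 V_SD² − 15.5 V_SD + 3.24 = 0, giving V_SD = 0.25 V (the root below V_ov).
I_D = (3.24 − 0.25) / 2.6 = 1.15 mA.

I_D = 1.15 mA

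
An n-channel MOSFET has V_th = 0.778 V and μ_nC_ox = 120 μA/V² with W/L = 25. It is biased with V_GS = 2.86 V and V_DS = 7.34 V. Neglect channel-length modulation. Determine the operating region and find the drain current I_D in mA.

Saturation; I_D = 6.50 mA

k_n = μ_nC_ox · (W/L) = 3 mA/V².
V_ov = V_GS − V_th = 2.86 − 0.778 = 2.08 V.
Since V_DS = 7.34 V ≥ V_ov = 2.08 V, the device is in saturation.
I_D = ½ k_n V_ov² = 0.5 × 3 × 2.08² = 6.5 mA.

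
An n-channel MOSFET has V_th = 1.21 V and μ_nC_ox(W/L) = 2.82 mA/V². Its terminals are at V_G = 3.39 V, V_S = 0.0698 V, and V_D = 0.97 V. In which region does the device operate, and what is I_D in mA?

V_GS = V_G − V_S = 3.39 − 0.0698 = 3.32 V; V_DS = V_D − V_S = 0.97 − 0.0698 = 0.9 V.
V_ov = V_GS − V_th = 3.32 − 1.21 = 2.11 V.
Since V_DS = 0.9 V < V_ov = 2.11 V, the device is in the triode region.
I_D = k_n [V_ov · V_DS − ½ V_DS²] = 2.82 × [2.11 × 0.9 − 0.5 × 0.9²] = 4.21 mA.

Triode; I_D = 4.21 mA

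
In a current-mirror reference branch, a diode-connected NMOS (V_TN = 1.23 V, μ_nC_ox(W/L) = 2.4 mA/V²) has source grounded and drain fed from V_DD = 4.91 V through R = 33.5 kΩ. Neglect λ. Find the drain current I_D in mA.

With gate tied to drain, V_GS = V_DS ≥ V_GS − V_TN, so the device is in saturation.
KCL at the drain: ½ k_n (V_GS − V_TN)² = (V_DD − V_GS)/R.
Let x = V_GS − 1.23. Then 40.2 x² + x − 3.68 = 0, giving x = 0.29 V (positive root), so V_GS = 1.52 V.
I_D = (V_DD − V_GS)/R = (4.91 − 1.52) / 33.5 = 0.101 mA.

I_D = 0.101 mA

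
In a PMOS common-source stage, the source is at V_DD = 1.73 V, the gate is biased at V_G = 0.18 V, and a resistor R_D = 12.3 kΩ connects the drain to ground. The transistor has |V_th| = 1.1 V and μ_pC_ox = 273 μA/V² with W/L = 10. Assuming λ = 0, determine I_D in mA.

I_D = 0.131 mA

V_SG = V_DD − V_G = 1.73 − 0.18 = 1.55 V, so V_ov = 1.55 − 1.1 = 0.45 V.
k_p = μ_pC_ox · (W/L) = 2.73 mA/V².
Assume saturation: I_D = ½ k_p V_ov² = 0.5 × 2.73 × 0.45² = 0.276 mA, giving V_SD = V_DD − I_D R_D = 1.73 − 0.276 × 12.3 = -1.67 V.
But -1.67 V < V_ov = 0.45 V, so the device is actually in triode.
In triode I_D = k_p[V_ov V_SD − ½ V_SD²] and I_D = (V_DD − V_SD)/R_D. Equating: 16.8 V_SD² − 16.11 V_SD + 1.73 = 0, giving V_SD = 0.123 V (the root below V_ov).
I_D = (1.73 − 0.123) / 12.3 = 0.131 mA.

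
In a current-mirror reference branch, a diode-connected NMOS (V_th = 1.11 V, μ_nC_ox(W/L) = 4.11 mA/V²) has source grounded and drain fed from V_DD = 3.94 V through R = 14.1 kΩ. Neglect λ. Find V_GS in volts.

With gate tied to drain, V_GS = V_DS ≥ V_GS − V_th, so the device is in saturation.
KCL at the drain: ½ k_n (V_GS − V_th)² = (V_DD − V_GS)/R.
Let x = V_GS − 1.11. Then 29 x² + x − 2.83 = 0, giving x = 0.296 V (positive root), so V_GS = 1.41 V.
I_D = (V_DD − V_GS)/R = (3.94 − 1.41) / 14.1 = 0.18 mA.

V_GS = 1.41 V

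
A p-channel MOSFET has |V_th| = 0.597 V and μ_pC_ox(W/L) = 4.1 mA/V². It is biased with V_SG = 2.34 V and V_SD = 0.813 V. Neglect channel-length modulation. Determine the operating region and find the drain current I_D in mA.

Triode; I_D = 4.45 mA

V_ov = V_SG − |V_th| = 2.34 − 0.597 = 1.74 V.
Since V_SD = 0.813 V < V_ov = 1.74 V, the device is in the triode region.
I_D = k_p [V_ov · V_SD − ½ V_SD²] = 4.1 × [1.74 × 0.813 − 0.5 × 0.813²] = 4.45 mA.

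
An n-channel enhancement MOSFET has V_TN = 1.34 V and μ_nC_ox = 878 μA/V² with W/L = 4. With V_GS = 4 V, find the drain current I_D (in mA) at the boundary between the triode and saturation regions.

At the boundary V_DS = V_ov = V_GS − V_TN = 4 − 1.34 = 2.66 V.
k_n = μ_nC_ox · (W/L) = 3.512 mA/V².
I_D = ½ k_n V_ov² = 0.5 × 3.512 × 2.66² = 12.4 mA.

I_D = 12.4 mA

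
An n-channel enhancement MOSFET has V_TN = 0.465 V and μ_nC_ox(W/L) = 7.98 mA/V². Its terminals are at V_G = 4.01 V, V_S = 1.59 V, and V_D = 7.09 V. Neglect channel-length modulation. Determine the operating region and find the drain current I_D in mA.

Saturation; I_D = 15.2 mA

V_GS = V_G − V_S = 4.01 − 1.59 = 2.42 V; V_DS = V_D − V_S = 7.09 − 1.59 = 5.5 V.
V_ov = V_GS − V_TN = 2.42 − 0.465 = 1.95 V.
Since V_DS = 5.5 V ≥ V_ov = 1.95 V, the device is in saturation.
I_D = ½ k_n V_ov² = 0.5 × 7.98 × 1.95² = 15.2 mA.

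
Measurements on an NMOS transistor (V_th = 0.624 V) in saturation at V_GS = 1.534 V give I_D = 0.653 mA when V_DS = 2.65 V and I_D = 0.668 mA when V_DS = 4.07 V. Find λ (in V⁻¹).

With V_GS fixed, I_D ∝ (1 + λ V_DS) in saturation, so I_D2/I_D1 = (1 + λ V_DS2)/(1 + λ V_DS1).
0.668/0.653 = 1.023 = (1 + 4.07 λ)/(1 + 2.65 λ).
Solving: λ (I_D1 V_DS2 − I_D2 V_DS1) = I_D2 − I_D1, so λ = (0.668 − 0.653) / (0.653 × 4.07 − 0.668 × 2.65) = 0.015 / 0.888 = 0.0169 V⁻¹.

λ = 0.0169 V⁻¹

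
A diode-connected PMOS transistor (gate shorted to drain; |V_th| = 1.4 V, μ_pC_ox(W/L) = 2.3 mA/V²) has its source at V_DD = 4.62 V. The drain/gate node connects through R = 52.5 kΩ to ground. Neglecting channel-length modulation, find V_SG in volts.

With gate tied to drain, V_SG = V_SD ≥ V_SG − |V_th|, so the device is in saturation.
KCL at the drain: ½ k_p (V_SG − |V_th|)² = (V_DD − V_SG)/R.
Let x = V_SG − 1.4. Then 60.4 x² + x − 3.22 = 0, giving x = 0.223 V (positive root), so V_SG = 1.62 V.
I_D = (V_DD − V_SG)/R = (4.62 − 1.62) / 52.5 = 0.0571 mA.

V_SG = 1.62 V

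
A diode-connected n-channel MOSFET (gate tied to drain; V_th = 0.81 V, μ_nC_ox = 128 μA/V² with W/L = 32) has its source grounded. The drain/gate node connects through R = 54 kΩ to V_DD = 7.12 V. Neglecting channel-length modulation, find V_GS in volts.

V_GS = 1.04 V

With gate tied to drain, V_GS = V_DS ≥ V_GS − V_th, so the device is in saturation.
k_n = μ_nC_ox · (W/L) = 4.096 mA/V².
KCL at the drain: ½ k_n (V_GS − V_th)² = (V_DD − V_GS)/R.
Let x = V_GS − 0.81. Then 111 x² + x − 6.31 = 0, giving x = 0.234 V (positive root), so V_GS = 1.04 V.
I_D = (V_DD − V_GS)/R = (7.12 − 1.04) / 54 = 0.113 mA.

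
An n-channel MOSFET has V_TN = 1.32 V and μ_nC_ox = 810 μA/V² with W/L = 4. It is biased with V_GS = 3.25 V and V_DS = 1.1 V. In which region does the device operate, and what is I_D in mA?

Triode; I_D = 4.92 mA

k_n = μ_nC_ox · (W/L) = 3.24 mA/V².
V_ov = V_GS − V_TN = 3.25 − 1.32 = 1.93 V.
Since V_DS = 1.1 V < V_ov = 1.93 V, the device is in the triode region.
I_D = k_n [V_ov · V_DS − ½ V_DS²] = 3.24 × [1.93 × 1.1 − 0.5 × 1.1²] = 4.92 mA.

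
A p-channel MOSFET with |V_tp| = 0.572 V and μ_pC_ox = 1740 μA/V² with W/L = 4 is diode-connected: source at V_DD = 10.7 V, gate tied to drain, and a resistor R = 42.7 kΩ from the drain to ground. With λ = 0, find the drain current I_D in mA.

I_D = 0.231 mA

With gate tied to drain, V_SG = V_SD ≥ V_SG − |V_tp|, so the device is in saturation.
k_p = μ_pC_ox · (W/L) = 6.96 mA/V².
KCL at the drain: ½ k_p (V_SG − |V_tp|)² = (V_DD − V_SG)/R.
Let x = V_SG − 0.572. Then 149 x² + x − 10.13 = 0, giving x = 0.258 V (positive root), so V_SG = 0.83 V.
I_D = (V_DD − V_SG)/R = (10.7 − 0.83) / 42.7 = 0.231 mA.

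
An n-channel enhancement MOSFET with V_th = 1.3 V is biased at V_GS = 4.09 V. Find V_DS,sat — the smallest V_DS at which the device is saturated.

V_DS,sat = 2.79 V

The boundary between triode and saturation is V_DS = V_GS − V_th = V_ov.
V_ov = 4.09 − 1.3 = 2.79 V.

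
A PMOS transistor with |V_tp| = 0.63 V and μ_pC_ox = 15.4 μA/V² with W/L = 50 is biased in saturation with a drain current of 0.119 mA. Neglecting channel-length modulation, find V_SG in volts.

V_SG = 1.19 V

k_p = μ_pC_ox · (W/L) = 0.77 mA/V².
In saturation I_D = ½ k_p (V_SG − |V_tp|)², so V_SG − |V_tp| = √(2 I_D / k_p) = √(2 × 0.119 / 0.77) = 0.556 V.
V_SG = 0.63 + 0.556 = 1.19 V.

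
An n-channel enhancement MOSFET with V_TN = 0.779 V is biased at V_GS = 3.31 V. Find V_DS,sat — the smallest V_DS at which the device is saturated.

V_DS,sat = 2.53 V

The boundary between triode and saturation is V_DS = V_GS − V_TN = V_ov.
V_ov = 3.31 − 0.779 = 2.53 V.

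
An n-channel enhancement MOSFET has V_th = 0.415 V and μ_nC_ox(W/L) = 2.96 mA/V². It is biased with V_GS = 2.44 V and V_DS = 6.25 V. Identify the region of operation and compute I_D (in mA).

Saturation; I_D = 6.07 mA

V_ov = V_GS − V_th = 2.44 − 0.415 = 2.02 V.
Since V_DS = 6.25 V ≥ V_ov = 2.02 V, the device is in saturation.
I_D = ½ k_n V_ov² = 0.5 × 2.96 × 2.02² = 6.07 mA.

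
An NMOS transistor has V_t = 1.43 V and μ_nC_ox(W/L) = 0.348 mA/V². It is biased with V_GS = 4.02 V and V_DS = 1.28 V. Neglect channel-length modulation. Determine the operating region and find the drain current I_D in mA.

Triode; I_D = 0.869 mA

V_ov = V_GS − V_t = 4.02 − 1.43 = 2.59 V.
Since V_DS = 1.28 V < V_ov = 2.59 V, the device is in the triode region.
I_D = k_n [V_ov · V_DS − ½ V_DS²] = 0.348 × [2.59 × 1.28 − 0.5 × 1.28²] = 0.869 mA.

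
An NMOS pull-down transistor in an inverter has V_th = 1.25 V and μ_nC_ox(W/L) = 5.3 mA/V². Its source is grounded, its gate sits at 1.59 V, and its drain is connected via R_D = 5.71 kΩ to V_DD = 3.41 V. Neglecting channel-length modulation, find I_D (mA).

V_GS = V_G = 1.59 V, so V_ov = 1.59 − 1.25 = 0.34 V.
Assume saturation: I_D = ½ k_n V_ov² = 0.5 × 5.3 × 0.34² = 0.306 mA, giving V_DS = V_DD − I_D R_D = 3.41 − 0.306 × 5.71 = 1.66 V.
V_DS = 1.66 V ≥ V_ov = 0.34 V, confirming saturation.

I_D = 0.306 mA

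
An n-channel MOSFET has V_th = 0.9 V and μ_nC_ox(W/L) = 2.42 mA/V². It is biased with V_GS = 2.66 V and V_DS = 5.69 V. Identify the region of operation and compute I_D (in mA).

V_ov = V_GS − V_th = 2.66 − 0.9 = 1.76 V.
Since V_DS = 5.69 V ≥ V_ov = 1.76 V, the device is in saturation.
I_D = ½ k_n V_ov² = 0.5 × 2.42 × 1.76² = 3.75 mA.

Saturation; I_D = 3.75 mA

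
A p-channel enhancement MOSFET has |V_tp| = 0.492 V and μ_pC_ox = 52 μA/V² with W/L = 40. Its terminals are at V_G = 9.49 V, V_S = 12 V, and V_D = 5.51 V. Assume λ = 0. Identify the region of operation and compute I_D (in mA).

V_SG = V_S − V_G = 12 − 9.49 = 2.51 V; V_SD = V_S − V_D = 12 − 5.51 = 6.49 V.
k_p = μ_pC_ox · (W/L) = 2.08 mA/V².
V_ov = V_SG − |V_tp| = 2.51 − 0.492 = 2.02 V.
Since V_SD = 6.49 V ≥ V_ov = 2.02 V, the device is in saturation.
I_D = ½ k_p V_ov² = 0.5 × 2.08 × 2.02² = 4.24 mA.

Saturation; I_D = 4.24 mA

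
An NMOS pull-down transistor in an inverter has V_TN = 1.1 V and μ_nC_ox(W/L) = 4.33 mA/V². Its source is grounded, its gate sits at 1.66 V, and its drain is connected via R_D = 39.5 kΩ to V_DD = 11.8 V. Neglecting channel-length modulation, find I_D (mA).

I_D = 0.295 mA

V_GS = V_G = 1.66 V, so V_ov = 1.66 − 1.1 = 0.56 V.
Assume saturation: I_D = ½ k_n V_ov² = 0.5 × 4.33 × 0.56² = 0.679 mA, giving V_DS = V_DD − I_D R_D = 11.8 − 0.679 × 39.5 = -15 V.
But -15 V < V_ov = 0.56 V, so the device is actually in triode.
In triode I_D = k_n[V_ov V_DS − ½ V_DS²] and I_D = (V_DD − V_DS)/R_D. Equating: 85.5 V_DS² − 96.78 V_DS + 11.8 = 0, giving V_DS = 0.139 V (the root below V_ov).
I_D = (11.8 − 0.139) / 39.5 = 0.295 mA.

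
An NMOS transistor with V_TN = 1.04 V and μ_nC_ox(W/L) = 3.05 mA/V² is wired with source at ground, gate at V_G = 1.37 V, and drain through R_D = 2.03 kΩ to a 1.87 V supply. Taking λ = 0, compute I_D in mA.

I_D = 0.166 mA

V_GS = V_G = 1.37 V, so V_ov = 1.37 − 1.04 = 0.33 V.
Assume saturation: I_D = ½ k_n V_ov² = 0.5 × 3.05 × 0.33² = 0.166 mA, giving V_DS = V_DD − I_D R_D = 1.87 − 0.166 × 2.03 = 1.53 V.
V_DS = 1.53 V ≥ V_ov = 0.33 V, confirming saturation.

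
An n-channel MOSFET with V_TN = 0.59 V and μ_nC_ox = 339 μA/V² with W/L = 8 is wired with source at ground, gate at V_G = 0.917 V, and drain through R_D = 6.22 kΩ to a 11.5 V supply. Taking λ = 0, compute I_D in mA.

V_GS = V_G = 0.917 V, so V_ov = 0.917 − 0.59 = 0.327 V.
k_n = μ_nC_ox · (W/L) = 2.712 mA/V².
Assume saturation: I_D = ½ k_n V_ov² = 0.5 × 2.712 × 0.327² = 0.145 mA, giving V_DS = V_DD − I_D R_D = 11.5 − 0.145 × 6.22 = 10.6 V.
V_DS = 10.6 V ≥ V_ov = 0.327 V, confirming saturation.

I_D = 0.145 mA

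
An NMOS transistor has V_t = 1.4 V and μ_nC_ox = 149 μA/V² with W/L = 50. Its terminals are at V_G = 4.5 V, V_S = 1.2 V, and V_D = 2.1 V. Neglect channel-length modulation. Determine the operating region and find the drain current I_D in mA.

V_GS = V_G − V_S = 4.5 − 1.2 = 3.3 V; V_DS = V_D − V_S = 2.1 − 1.2 = 0.9 V.
k_n = μ_nC_ox · (W/L) = 7.45 mA/V².
V_ov = V_GS − V_t = 3.3 − 1.4 = 1.9 V.
Since V_DS = 0.9 V < V_ov = 1.9 V, the device is in the triode region.
I_D = k_n [V_ov · V_DS − ½ V_DS²] = 7.45 × [1.9 × 0.9 − 0.5 × 0.9²] = 9.72 mA.

Triode; I_D = 9.72 mA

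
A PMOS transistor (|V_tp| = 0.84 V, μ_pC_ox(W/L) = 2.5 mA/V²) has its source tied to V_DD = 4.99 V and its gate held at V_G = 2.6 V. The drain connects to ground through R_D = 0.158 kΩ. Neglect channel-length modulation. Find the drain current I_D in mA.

V_SG = V_DD − V_G = 4.99 − 2.6 = 2.39 V, so V_ov = 2.39 − 0.84 = 1.55 V.
Assume saturation: I_D = ½ k_p V_ov² = 0.5 × 2.5 × 1.55² = 3 mA, giving V_SD = V_DD − I_D R_D = 4.99 − 3 × 0.158 = 4.52 V.
V_SD = 4.52 V ≥ V_ov = 1.55 V, confirming saturation.

I_D = 3.00 mA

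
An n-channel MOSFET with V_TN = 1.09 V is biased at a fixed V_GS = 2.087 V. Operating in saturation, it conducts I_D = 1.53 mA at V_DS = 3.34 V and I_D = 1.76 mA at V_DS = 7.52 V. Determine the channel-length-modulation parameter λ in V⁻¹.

λ = 0.0409 V⁻¹

With V_GS fixed, I_D ∝ (1 + λ V_DS) in saturation, so I_D2/I_D1 = (1 + λ V_DS2)/(1 + λ V_DS1).
1.76/1.53 = 1.15 = (1 + 7.52 λ)/(1 + 3.34 λ).
Solving: λ (I_D1 V_DS2 − I_D2 V_DS1) = I_D2 − I_D1, so λ = (1.76 − 1.53) / (1.53 × 7.52 − 1.76 × 3.34) = 0.23 / 5.63 = 0.0409 V⁻¹.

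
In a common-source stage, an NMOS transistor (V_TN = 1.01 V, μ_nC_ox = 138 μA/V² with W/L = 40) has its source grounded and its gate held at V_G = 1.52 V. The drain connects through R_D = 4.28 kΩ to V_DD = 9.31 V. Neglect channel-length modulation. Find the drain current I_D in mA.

V_GS = V_G = 1.52 V, so V_ov = 1.52 − 1.01 = 0.51 V.
k_n = μ_nC_ox · (W/L) = 5.52 mA/V².
Assume saturation: I_D = ½ k_n V_ov² = 0.5 × 5.52 × 0.51² = 0.718 mA, giving V_DS = V_DD − I_D R_D = 9.31 − 0.718 × 4.28 = 6.24 V.
V_DS = 6.24 V ≥ V_ov = 0.51 V, confirming saturation.

I_D = 0.718 mA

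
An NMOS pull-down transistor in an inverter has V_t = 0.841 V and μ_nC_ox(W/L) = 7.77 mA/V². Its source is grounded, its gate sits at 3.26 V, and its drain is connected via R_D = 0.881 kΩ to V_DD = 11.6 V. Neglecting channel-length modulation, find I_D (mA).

I_D = 12.3 mA

V_GS = V_G = 3.26 V, so V_ov = 3.26 − 0.841 = 2.42 V.
Assume saturation: I_D = ½ k_n V_ov² = 0.5 × 7.77 × 2.42² = 22.7 mA, giving V_DS = V_DD − I_D R_D = 11.6 − 22.7 × 0.881 = -8.43 V.
But -8.43 V < V_ov = 2.42 V, so the device is actually in triode.
In triode I_D = k_n[V_ov V_DS − ½ V_DS²] and I_D = (V_DD − V_DS)/R_D. Equating: 3.42 V_DS² − 17.56 V_DS + 11.6 = 0, giving V_DS = 0.779 V (the root below V_ov).
I_D = (11.6 − 0.779) / 0.881 = 12.3 mA.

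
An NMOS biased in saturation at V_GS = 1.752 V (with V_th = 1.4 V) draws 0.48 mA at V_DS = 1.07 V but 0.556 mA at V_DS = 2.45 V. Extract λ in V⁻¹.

With V_GS fixed, I_D ∝ (1 + λ V_DS) in saturation, so I_D2/I_D1 = (1 + λ V_DS2)/(1 + λ V_DS1).
0.556/0.48 = 1.158 = (1 + 2.45 λ)/(1 + 1.07 λ).
Solving: λ (I_D1 V_DS2 − I_D2 V_DS1) = I_D2 − I_D1, so λ = (0.556 − 0.48) / (0.48 × 2.45 − 0.556 × 1.07) = 0.076 / 0.581 = 0.131 V⁻¹.

λ = 0.131 V⁻¹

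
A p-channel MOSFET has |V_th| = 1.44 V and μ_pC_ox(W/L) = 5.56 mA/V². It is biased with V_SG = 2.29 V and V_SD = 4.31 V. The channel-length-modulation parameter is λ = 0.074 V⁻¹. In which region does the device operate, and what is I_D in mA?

V_ov = V_SG − |V_th| = 2.29 − 1.44 = 0.85 V.
Since V_SD = 4.31 V ≥ V_ov = 0.85 V, the device is in saturation.
I_D = ½ k_p V_ov² (1 + λ V_SD) = 0.5 × 5.56 × 0.85² × (1 + 0.074 × 4.31) = 2.65 mA.

Saturation; I_D = 2.65 mA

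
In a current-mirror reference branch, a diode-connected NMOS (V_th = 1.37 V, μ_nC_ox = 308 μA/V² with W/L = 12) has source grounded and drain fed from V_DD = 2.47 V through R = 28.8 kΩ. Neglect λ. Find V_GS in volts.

With gate tied to drain, V_GS = V_DS ≥ V_GS − V_th, so the device is in saturation.
k_n = μ_nC_ox · (W/L) = 3.696 mA/V².
KCL at the drain: ½ k_n (V_GS − V_th)² = (V_DD − V_GS)/R.
Let x = V_GS − 1.37. Then 53.2 x² + x − 1.1 = 0, giving x = 0.135 V (positive root), so V_GS = 1.5 V.
I_D = (V_DD − V_GS)/R = (2.47 − 1.5) / 28.8 = 0.0335 mA.

V_GS = 1.50 V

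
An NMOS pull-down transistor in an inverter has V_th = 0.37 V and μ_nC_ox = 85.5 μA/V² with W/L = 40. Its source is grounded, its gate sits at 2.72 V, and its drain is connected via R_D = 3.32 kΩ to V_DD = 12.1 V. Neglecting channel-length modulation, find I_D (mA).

V_GS = V_G = 2.72 V, so V_ov = 2.72 − 0.37 = 2.35 V.
k_n = μ_nC_ox · (W/L) = 3.42 mA/V².
Assume saturation: I_D = ½ k_n V_ov² = 0.5 × 3.42 × 2.35² = 9.44 mA, giving V_DS = V_DD − I_D R_D = 12.1 − 9.44 × 3.32 = -19.3 V.
But -19.3 V < V_ov = 2.35 V, so the device is actually in triode.
In triode I_D = k_n[V_ov V_DS − ½ V_DS²] and I_D = (V_DD − V_DS)/R_D. Equating: 5.68 V_DS² − 27.68 V_DS + 12.1 = 0, giving V_DS = 0.485 V (the root below V_ov).
I_D = (12.1 − 0.485) / 3.32 = 3.5 mA.

I_D = 3.50 mA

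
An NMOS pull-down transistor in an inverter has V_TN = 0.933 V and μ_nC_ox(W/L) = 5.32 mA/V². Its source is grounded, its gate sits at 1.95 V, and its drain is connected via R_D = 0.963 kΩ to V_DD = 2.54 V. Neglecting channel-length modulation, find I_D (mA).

I_D = 2.10 mA

V_GS = V_G = 1.95 V, so V_ov = 1.95 − 0.933 = 1.02 V.
Assume saturation: I_D = ½ k_n V_ov² = 0.5 × 5.32 × 1.02² = 2.75 mA, giving V_DS = V_DD − I_D R_D = 2.54 − 2.75 × 0.963 = -0.109 V.
But -0.109 V < V_ov = 1.02 V, so the device is actually in triode.
In triode I_D = k_n[V_ov V_DS − ½ V_DS²] and I_D = (V_DD − V_DS)/R_D. Equating: 2.56 V_DS² − 6.21 V_DS + 2.54 = 0, giving V_DS = 0.521 V (the root below V_ov).
I_D = (2.54 − 0.521) / 0.963 = 2.1 mA.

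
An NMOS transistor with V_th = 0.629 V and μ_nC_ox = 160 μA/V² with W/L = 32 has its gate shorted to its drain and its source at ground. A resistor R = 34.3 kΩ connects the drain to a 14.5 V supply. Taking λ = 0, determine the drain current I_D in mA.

I_D = 0.393 mA

With gate tied to drain, V_GS = V_DS ≥ V_GS − V_th, so the device is in saturation.
k_n = μ_nC_ox · (W/L) = 5.12 mA/V².
KCL at the drain: ½ k_n (V_GS − V_th)² = (V_DD − V_GS)/R.
Let x = V_GS − 0.629. Then 87.8 x² + x − 13.87 = 0, giving x = 0.392 V (positive root), so V_GS = 1.02 V.
I_D = (V_DD − V_GS)/R = (14.5 − 1.02) / 34.3 = 0.393 mA.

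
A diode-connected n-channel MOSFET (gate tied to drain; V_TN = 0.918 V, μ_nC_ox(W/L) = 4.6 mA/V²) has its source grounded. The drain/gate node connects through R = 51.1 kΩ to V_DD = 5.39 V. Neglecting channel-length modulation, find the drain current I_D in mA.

I_D = 0.0838 mA

With gate tied to drain, V_GS = V_DS ≥ V_GS − V_TN, so the device is in saturation.
KCL at the drain: ½ k_n (V_GS − V_TN)² = (V_DD − V_GS)/R.
Let x = V_GS − 0.918. Then 118 x² + x − 4.472 = 0, giving x = 0.191 V (positive root), so V_GS = 1.11 V.
I_D = (V_DD − V_GS)/R = (5.39 − 1.11) / 51.1 = 0.0838 mA.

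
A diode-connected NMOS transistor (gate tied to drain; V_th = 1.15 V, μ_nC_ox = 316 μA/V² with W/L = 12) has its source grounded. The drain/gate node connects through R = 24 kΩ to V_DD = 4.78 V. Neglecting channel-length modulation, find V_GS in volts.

V_GS = 1.42 V

With gate tied to drain, V_GS = V_DS ≥ V_GS − V_th, so the device is in saturation.
k_n = μ_nC_ox · (W/L) = 3.792 mA/V².
KCL at the drain: ½ k_n (V_GS − V_th)² = (V_DD − V_GS)/R.
Let x = V_GS − 1.15. Then 45.5 x² + x − 3.63 = 0, giving x = 0.272 V (positive root), so V_GS = 1.42 V.
I_D = (V_DD − V_GS)/R = (4.78 − 1.42) / 24 = 0.14 mA.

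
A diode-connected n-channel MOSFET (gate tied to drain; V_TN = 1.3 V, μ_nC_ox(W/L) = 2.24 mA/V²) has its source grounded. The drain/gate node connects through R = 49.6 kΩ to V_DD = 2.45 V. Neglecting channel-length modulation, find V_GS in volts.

With gate tied to drain, V_GS = V_DS ≥ V_GS − V_TN, so the device is in saturation.
KCL at the drain: ½ k_n (V_GS − V_TN)² = (V_DD − V_GS)/R.
Let x = V_GS − 1.3. Then 55.6 x² + x − 1.15 = 0, giving x = 0.135 V (positive root), so V_GS = 1.44 V.
I_D = (V_DD − V_GS)/R = (2.45 − 1.44) / 49.6 = 0.0205 mA.

V_GS = 1.44 V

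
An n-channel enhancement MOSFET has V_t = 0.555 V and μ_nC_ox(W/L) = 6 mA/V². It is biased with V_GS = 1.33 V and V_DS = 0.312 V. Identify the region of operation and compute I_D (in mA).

Triode; I_D = 1.16 mA

V_ov = V_GS − V_t = 1.33 − 0.555 = 0.775 V.
Since V_DS = 0.312 V < V_ov = 0.775 V, the device is in the triode region.
I_D = k_n [V_ov · V_DS − ½ V_DS²] = 6 × [0.775 × 0.312 − 0.5 × 0.312²] = 1.16 mA.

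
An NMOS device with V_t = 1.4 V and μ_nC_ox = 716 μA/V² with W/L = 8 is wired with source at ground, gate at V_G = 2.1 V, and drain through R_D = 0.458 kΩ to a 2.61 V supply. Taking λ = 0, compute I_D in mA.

I_D = 1.40 mA

V_GS = V_G = 2.1 V, so V_ov = 2.1 − 1.4 = 0.7 V.
k_n = μ_nC_ox · (W/L) = 5.728 mA/V².
Assume saturation: I_D = ½ k_n V_ov² = 0.5 × 5.728 × 0.7² = 1.4 mA, giving V_DS = V_DD − I_D R_D = 2.61 − 1.4 × 0.458 = 1.97 V.
V_DS = 1.97 V ≥ V_ov = 0.7 V, confirming saturation.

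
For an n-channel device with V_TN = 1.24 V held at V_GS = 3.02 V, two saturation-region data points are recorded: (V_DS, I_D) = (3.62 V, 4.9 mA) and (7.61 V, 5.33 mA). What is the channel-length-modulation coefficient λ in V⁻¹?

λ = 0.0239 V⁻¹

With V_GS fixed, I_D ∝ (1 + λ V_DS) in saturation, so I_D2/I_D1 = (1 + λ V_DS2)/(1 + λ V_DS1).
5.33/4.9 = 1.088 = (1 + 7.61 λ)/(1 + 3.62 λ).
Solving: λ (I_D1 V_DS2 − I_D2 V_DS1) = I_D2 − I_D1, so λ = (5.33 − 4.9) / (4.9 × 7.61 − 5.33 × 3.62) = 0.43 / 18 = 0.0239 V⁻¹.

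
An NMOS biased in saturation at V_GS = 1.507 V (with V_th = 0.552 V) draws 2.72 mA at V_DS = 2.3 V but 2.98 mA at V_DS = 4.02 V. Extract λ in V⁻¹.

With V_GS fixed, I_D ∝ (1 + λ V_DS) in saturation, so I_D2/I_D1 = (1 + λ V_DS2)/(1 + λ V_DS1).
2.98/2.72 = 1.096 = (1 + 4.02 λ)/(1 + 2.3 λ).
Solving: λ (I_D1 V_DS2 − I_D2 V_DS1) = I_D2 − I_D1, so λ = (2.98 − 2.72) / (2.72 × 4.02 − 2.98 × 2.3) = 0.26 / 4.08 = 0.0637 V⁻¹.

λ = 0.0637 V⁻¹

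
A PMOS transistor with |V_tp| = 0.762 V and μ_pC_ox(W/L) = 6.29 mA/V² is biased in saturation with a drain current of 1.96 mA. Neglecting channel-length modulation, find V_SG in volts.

V_SG = 1.55 V

In saturation I_D = ½ k_p (V_SG − |V_tp|)², so V_SG − |V_tp| = √(2 I_D / k_p) = √(2 × 1.96 / 6.29) = 0.789 V.
V_SG = 0.762 + 0.789 = 1.55 V.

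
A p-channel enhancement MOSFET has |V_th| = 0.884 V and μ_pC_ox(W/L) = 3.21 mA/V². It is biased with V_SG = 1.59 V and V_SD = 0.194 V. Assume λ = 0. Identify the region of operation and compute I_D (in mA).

Triode; I_D = 0.379 mA

V_ov = V_SG − |V_th| = 1.59 − 0.884 = 0.706 V.
Since V_SD = 0.194 V < V_ov = 0.706 V, the device is in the triode region.
I_D = k_p [V_ov · V_SD − ½ V_SD²] = 3.21 × [0.706 × 0.194 − 0.5 × 0.194²] = 0.379 mA.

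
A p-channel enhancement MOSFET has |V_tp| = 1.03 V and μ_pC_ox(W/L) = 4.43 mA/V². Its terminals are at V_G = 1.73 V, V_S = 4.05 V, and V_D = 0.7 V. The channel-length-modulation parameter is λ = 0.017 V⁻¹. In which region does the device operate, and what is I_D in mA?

Saturation; I_D = 3.90 mA

V_SG = V_S − V_G = 4.05 − 1.73 = 2.32 V; V_SD = V_S − V_D = 4.05 − 0.7 = 3.35 V.
V_ov = V_SG − |V_tp| = 2.32 − 1.03 = 1.29 V.
Since V_SD = 3.35 V ≥ V_ov = 1.29 V, the device is in saturation.
I_D = ½ k_p V_ov² (1 + λ V_SD) = 0.5 × 4.43 × 1.29² × (1 + 0.017 × 3.35) = 3.9 mA.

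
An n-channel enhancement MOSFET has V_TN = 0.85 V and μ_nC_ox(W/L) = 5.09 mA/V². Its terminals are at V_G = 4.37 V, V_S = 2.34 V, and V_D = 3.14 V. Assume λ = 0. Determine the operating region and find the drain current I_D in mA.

V_GS = V_G − V_S = 4.37 − 2.34 = 2.03 V; V_DS = V_D − V_S = 3.14 − 2.34 = 0.8 V.
V_ov = V_GS − V_TN = 2.03 − 0.85 = 1.18 V.
Since V_DS = 0.8 V < V_ov = 1.18 V, the device is in the triode region.
I_D = k_n [V_ov · V_DS − ½ V_DS²] = 5.09 × [1.18 × 0.8 − 0.5 × 0.8²] = 3.18 mA.

Triode; I_D = 3.18 mA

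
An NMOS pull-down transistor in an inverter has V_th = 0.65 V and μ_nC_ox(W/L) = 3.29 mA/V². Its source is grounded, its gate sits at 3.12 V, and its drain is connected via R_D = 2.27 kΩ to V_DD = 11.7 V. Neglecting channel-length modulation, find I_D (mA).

I_D = 4.85 mA

V_GS = V_G = 3.12 V, so V_ov = 3.12 − 0.65 = 2.47 V.
Assume saturation: I_D = ½ k_n V_ov² = 0.5 × 3.29 × 2.47² = 10 mA, giving V_DS = V_DD − I_D R_D = 11.7 − 10 × 2.27 = -11.1 V.
But -11.1 V < V_ov = 2.47 V, so the device is actually in triode.
In triode I_D = k_n[V_ov V_DS − ½ V_DS²] and I_D = (V_DD − V_DS)/R_D. Equating: 3.73 V_DS² − 19.45 V_DS + 11.7 = 0, giving V_DS = 0.694 V (the root below V_ov).
I_D = (11.7 − 0.694) / 2.27 = 4.85 mA.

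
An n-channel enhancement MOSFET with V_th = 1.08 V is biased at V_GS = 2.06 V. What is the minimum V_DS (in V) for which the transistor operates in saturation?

V_DS,sat = 0.980 V

The boundary between triode and saturation is V_DS = V_GS − V_th = V_ov.
V_ov = 2.06 − 1.08 = 0.98 V.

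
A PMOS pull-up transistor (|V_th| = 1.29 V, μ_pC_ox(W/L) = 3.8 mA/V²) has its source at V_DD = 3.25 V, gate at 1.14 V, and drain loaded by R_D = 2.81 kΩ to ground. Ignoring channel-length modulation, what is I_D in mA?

I_D = 1.00 mA

V_SG = V_DD − V_G = 3.25 − 1.14 = 2.11 V, so V_ov = 2.11 − 1.29 = 0.82 V.
Assume saturation: I_D = ½ k_p V_ov² = 0.5 × 3.8 × 0.82² = 1.28 mA, giving V_SD = V_DD − I_D R_D = 3.25 − 1.28 × 2.81 = -0.34 V.
But -0.34 V < V_ov = 0.82 V, so the device is actually in triode.
In triode I_D = k_p[V_ov V_SD − ½ V_SD²] and I_D = (V_DD − V_SD)/R_D. Equating: 5.34 V_SD² − 9.756 V_SD + 3.25 = 0, giving V_SD = 0.438 V (the root below V_ov).
I_D = (3.25 − 0.438) / 2.81 = 1 mA.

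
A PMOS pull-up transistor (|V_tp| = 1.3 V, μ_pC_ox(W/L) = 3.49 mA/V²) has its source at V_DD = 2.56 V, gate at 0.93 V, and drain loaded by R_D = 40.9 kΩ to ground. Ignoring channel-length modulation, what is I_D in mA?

I_D = 0.0612 mA

V_SG = V_DD − V_G = 2.56 − 0.93 = 1.63 V, so V_ov = 1.63 − 1.3 = 0.33 V.
Assume saturation: I_D = ½ k_p V_ov² = 0.5 × 3.49 × 0.33² = 0.19 mA, giving V_SD = V_DD − I_D R_D = 2.56 − 0.19 × 40.9 = -5.21 V.
But -5.21 V < V_ov = 0.33 V, so the device is actually in triode.
In triode I_D = k_p[V_ov V_SD − ½ V_SD²] and I_D = (V_DD − V_SD)/R_D. Equating: 71.4 V_SD² − 48.1 V_SD + 2.56 = 0, giving V_SD = 0.0583 V (the root below V_ov).
I_D = (2.56 − 0.0583) / 40.9 = 0.0612 mA.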